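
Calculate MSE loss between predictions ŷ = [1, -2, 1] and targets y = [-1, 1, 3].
MSE = 5.667

MSE = (1/3)((1--1)² + (-2-1)² + (1-3)²) = (1/3)(4 + 9 + 4) = 5.667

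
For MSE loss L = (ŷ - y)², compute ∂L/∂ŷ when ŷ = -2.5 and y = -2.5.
∂L/∂ŷ = 0.0

∂L/∂ŷ = 2(ŷ - y) = 2(-2.5 - -2.5) = 2(0.0) = 0.0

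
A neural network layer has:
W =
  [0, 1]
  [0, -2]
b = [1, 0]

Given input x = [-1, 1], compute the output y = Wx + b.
y = [2, -2]

Wx = [0×-1 + 1×1, 0×-1 + -2×1]
   = [1, -2]
y = Wx + b = [1 + 1, -2 + 0] = [2, -2]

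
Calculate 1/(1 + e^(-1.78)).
0.8557

sigmoid(1.78) = 1/(1 + e^(-1.78)) = 1/(1 + 0.1686) = 0.8557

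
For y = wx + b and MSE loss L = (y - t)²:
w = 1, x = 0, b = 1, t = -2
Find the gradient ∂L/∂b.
∂L/∂b = 6

y = wx + b = (1)(0) + 1 = 1
∂L/∂y = 2(y - t) = 2(1 - -2) = 6
∂y/∂b = 1
∂L/∂b = ∂L/∂y · ∂y/∂b = 6 × 1 = 6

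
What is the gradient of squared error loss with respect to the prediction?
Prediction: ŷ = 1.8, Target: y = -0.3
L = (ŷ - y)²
∂L/∂ŷ = 4.2

∂L/∂ŷ = 2(ŷ - y) = 2(1.8 - -0.3) = 2(2.1) = 4.2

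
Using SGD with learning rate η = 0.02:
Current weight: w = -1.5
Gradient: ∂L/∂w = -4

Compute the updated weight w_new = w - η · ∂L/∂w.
w_new = -1.42

w_new = w - η·∂L/∂w = -1.5 - 0.02×(-4) = -1.5 - (-0.08) = -1.42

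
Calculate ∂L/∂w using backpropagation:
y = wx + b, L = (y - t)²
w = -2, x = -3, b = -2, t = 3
∂L/∂w = -6

y = wx + b = (-2)(-3) + -2 = 4
∂L/∂y = 2(y - t) = 2(4 - 3) = 2
∂y/∂w = x = -3
∂L/∂w = ∂L/∂y · ∂y/∂w = 2 × -3 = -6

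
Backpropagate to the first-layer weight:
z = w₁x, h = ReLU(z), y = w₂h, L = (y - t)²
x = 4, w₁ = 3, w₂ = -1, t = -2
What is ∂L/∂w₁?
∂L/∂w₁ = 80

Forward pass:
z = w₁x = 3×4 = 12
h = ReLU(12) = 12
y = w₂h = -1×12 = -12

Backward pass:
∂L/∂y = 2(y - t) = 2(-12 - -2) = -20
∂y/∂h = w₂ = -1
∂h/∂z = 1 (ReLU derivative)
∂z/∂w₁ = x = 4

∂L/∂w₁ = -20 × -1 × 1 × 4 = 80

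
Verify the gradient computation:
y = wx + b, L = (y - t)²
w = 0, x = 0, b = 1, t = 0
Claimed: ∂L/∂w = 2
Incorrect

y = (0)(0) + 1 = 1
∂L/∂y = 2(y - t) = 2(1 - 0) = 2
∂y/∂w = x = 0
∂L/∂w = 2 × 0 = 0

Claimed value: 2
Incorrect: The correct gradient is 0.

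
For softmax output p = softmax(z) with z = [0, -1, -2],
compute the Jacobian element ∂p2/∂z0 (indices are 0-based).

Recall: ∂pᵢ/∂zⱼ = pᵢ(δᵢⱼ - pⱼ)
∂p2/∂z0 = -0.05989

p = softmax(z) = [0.6652, 0.2447, 0.09003]
p2 = 0.09003, p0 = 0.6652

∂p2/∂z0 = -p2 × p0 = -0.09003 × 0.6652 = -0.05989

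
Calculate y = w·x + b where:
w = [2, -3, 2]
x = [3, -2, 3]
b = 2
y = 20

y = (2)(3) + (-3)(-2) + (2)(3) + 2 = 20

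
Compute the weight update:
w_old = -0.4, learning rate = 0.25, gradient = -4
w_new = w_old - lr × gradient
w_new = 0.6

w_new = w - η·∂L/∂w = -0.4 - 0.25×(-4) = -0.4 - (-1) = 0.6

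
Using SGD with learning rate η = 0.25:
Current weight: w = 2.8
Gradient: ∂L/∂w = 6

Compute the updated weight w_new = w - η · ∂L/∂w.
w_new = 1.3

w_new = w - η·∂L/∂w = 2.8 - 0.25×(6) = 2.8 - (1.5) = 1.3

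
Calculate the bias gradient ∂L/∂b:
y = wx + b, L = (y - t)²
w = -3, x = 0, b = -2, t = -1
∂L/∂b = -2

y = wx + b = (-3)(0) + -2 = -2
∂L/∂y = 2(y - t) = 2(-2 - -1) = -2
∂y/∂b = 1
∂L/∂b = ∂L/∂y · ∂y/∂b = -2 × 1 = -2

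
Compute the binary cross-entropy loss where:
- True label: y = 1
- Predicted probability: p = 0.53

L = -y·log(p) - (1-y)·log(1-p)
L = 0.6349

L = -1·log(0.53) - 0·log(0.47) = -log(0.53) = 0.6349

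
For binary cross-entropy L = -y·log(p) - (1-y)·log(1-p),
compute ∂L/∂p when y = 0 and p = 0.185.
∂L/∂p = 1.227

∂L/∂p = -y/p + (1-y)/(1-p) = 0 + 1/0.815 = 1.227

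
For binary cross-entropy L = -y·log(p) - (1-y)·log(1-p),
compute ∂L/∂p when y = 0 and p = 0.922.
∂L/∂p = 12.82

∂L/∂p = -y/p + (1-y)/(1-p) = 0 + 1/0.078 = 12.82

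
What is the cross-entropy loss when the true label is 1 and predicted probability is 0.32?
L = 1.139

L = -1·log(0.32) - 0·log(0.68) = -log(0.32) = 1.139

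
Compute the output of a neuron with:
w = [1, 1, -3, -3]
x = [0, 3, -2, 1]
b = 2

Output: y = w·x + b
y = 8

y = (1)(0) + (1)(3) + (-3)(-2) + (-3)(1) + 2 = 8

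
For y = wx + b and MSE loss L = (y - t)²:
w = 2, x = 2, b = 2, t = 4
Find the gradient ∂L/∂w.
∂L/∂w = 8

y = wx + b = (2)(2) + 2 = 6
∂L/∂y = 2(y - t) = 2(6 - 4) = 4
∂y/∂w = x = 2
∂L/∂w = ∂L/∂y · ∂y/∂w = 4 × 2 = 8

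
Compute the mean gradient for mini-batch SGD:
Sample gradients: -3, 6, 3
Average gradient = 2

Average = (1/3)(-3 + 6 + 3) = 6/3 = 2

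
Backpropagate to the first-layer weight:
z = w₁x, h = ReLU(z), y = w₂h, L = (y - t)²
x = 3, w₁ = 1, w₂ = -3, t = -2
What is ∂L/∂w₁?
∂L/∂w₁ = 126

Forward pass:
z = w₁x = 1×3 = 3
h = ReLU(3) = 3
y = w₂h = -3×3 = -9

Backward pass:
∂L/∂y = 2(y - t) = 2(-9 - -2) = -14
∂y/∂h = w₂ = -3
∂h/∂z = 1 (ReLU derivative)
∂z/∂w₁ = x = 3

∂L/∂w₁ = -14 × -3 × 1 × 3 = 126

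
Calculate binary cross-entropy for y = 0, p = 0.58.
L = 0.8675

L = -0·log(0.58) - 1·log(0.42) = -log(0.42) = 0.8675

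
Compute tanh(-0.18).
-0.1781

tanh(-0.18) = (e^(-0.18) - e^(0.18))/(e^(-0.18) + e^(0.18)) = -0.1781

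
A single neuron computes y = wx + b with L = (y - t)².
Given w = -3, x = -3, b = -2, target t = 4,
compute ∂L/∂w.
∂L/∂w = -18

y = wx + b = (-3)(-3) + -2 = 7
∂L/∂y = 2(y - t) = 2(7 - 4) = 6
∂y/∂w = x = -3
∂L/∂w = ∂L/∂y · ∂y/∂w = 6 × -3 = -18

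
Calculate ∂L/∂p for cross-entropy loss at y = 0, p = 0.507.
∂L/∂p = 2.028

∂L/∂p = -y/p + (1-y)/(1-p) = 0 + 1/0.493 = 2.028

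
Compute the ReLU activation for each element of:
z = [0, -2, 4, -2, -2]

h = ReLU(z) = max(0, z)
h = [0, 0, 4, 0, 0]

ReLU applied element-wise: max(0,0)=0, max(0,-2)=0, max(0,4)=4, max(0,-2)=0, max(0,-2)=0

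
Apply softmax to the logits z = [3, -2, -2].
p = [0.9867, 0.0066, 0.0066]

exp(z) = [20.09, 0.1353, 0.1353]
Sum = 20.36
p = [0.9867, 0.0066, 0.0066]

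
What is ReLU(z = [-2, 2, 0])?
h = [0, 2, 0]

ReLU applied element-wise: max(0,-2)=0, max(0,2)=2, max(0,0)=0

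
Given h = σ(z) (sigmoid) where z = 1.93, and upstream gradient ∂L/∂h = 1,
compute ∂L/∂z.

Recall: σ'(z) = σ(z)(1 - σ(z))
∂L/∂z = 0.1107

σ(1.93) = 0.8732
σ'(1.93) = σ(1.93)(1 - σ(1.93)) = 0.8732 × 0.1268 = 0.1107
∂L/∂z = ∂L/∂h · σ'(z) = 1 × 0.1107 = 0.1107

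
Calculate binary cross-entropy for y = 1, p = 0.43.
L = 0.844

L = -1·log(0.43) - 0·log(0.57) = -log(0.43) = 0.844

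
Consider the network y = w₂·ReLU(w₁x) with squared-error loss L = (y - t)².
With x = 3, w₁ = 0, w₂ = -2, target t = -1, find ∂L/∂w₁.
∂L/∂w₁ = 0

Forward pass:
z = w₁x = 0×3 = 0
h = ReLU(0) = 0
y = w₂h = -2×0 = 0

Backward pass:
∂L/∂y = 2(y - t) = 2(0 - -1) = 2
∂y/∂h = w₂ = -2
∂h/∂z = 0 (ReLU derivative)
∂z/∂w₁ = x = 3

∂L/∂w₁ = 2 × -2 × 0 × 3 = 0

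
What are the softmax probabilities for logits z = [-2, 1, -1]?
p = [0.042, 0.8438, 0.1142]

exp(z) = [0.1353, 2.718, 0.3679]
Sum = 3.221
p = [0.042, 0.8438, 0.1142]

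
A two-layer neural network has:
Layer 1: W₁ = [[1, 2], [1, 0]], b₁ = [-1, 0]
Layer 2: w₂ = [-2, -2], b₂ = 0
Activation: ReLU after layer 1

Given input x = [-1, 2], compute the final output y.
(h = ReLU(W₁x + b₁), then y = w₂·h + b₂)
y = -4

Layer 1 pre-activation: z₁ = [2, -1]
After ReLU: h = [2, 0]
Layer 2 output: y = -2×2 + -2×0 + 0 = -4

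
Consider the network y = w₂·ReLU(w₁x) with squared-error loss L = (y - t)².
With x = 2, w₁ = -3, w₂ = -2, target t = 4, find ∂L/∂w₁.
∂L/∂w₁ = 0

Forward pass:
z = w₁x = -3×2 = -6
h = ReLU(-6) = 0
y = w₂h = -2×0 = 0

Backward pass:
∂L/∂y = 2(y - t) = 2(0 - 4) = -8
∂y/∂h = w₂ = -2
∂h/∂z = 0 (ReLU derivative)
∂z/∂w₁ = x = 2

∂L/∂w₁ = -8 × -2 × 0 × 2 = 0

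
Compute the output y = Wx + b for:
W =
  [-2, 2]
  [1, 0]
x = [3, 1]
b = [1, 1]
y = [-3, 4]

Wx = [-2×3 + 2×1, 1×3 + 0×1]
   = [-4, 3]
y = Wx + b = [-4 + 1, 3 + 1] = [-3, 4]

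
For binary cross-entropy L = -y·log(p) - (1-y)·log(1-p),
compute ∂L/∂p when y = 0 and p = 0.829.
∂L/∂p = 5.848

∂L/∂p = -y/p + (1-y)/(1-p) = 0 + 1/0.171 = 5.848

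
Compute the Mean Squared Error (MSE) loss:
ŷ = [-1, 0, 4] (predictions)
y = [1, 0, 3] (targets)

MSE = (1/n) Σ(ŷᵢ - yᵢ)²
MSE = 1.667

MSE = (1/3)((-1-1)² + (0-0)² + (4-3)²) = (1/3)(4 + 0 + 1) = 1.667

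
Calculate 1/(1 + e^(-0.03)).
0.5075

sigmoid(0.03) = 1/(1 + e^(-0.03)) = 1/(1 + 0.9704) = 0.5075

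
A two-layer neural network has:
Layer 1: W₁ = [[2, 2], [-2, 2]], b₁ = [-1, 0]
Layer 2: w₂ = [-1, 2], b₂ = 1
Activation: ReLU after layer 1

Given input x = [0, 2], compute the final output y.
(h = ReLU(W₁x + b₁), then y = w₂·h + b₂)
y = 6

Layer 1 pre-activation: z₁ = [3, 4]
After ReLU: h = [3, 4]
Layer 2 output: y = -1×3 + 2×4 + 1 = 6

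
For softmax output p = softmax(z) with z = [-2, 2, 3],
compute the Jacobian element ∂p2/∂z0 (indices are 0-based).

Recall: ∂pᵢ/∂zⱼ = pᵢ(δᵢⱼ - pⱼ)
∂p2/∂z0 = -0.003566

p = softmax(z) = [0.004902, 0.2676, 0.7275]
p2 = 0.7275, p0 = 0.004902

∂p2/∂z0 = -p2 × p0 = -0.7275 × 0.004902 = -0.003566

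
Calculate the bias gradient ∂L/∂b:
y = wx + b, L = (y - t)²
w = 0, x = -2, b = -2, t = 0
∂L/∂b = -4

y = wx + b = (0)(-2) + -2 = -2
∂L/∂y = 2(y - t) = 2(-2 - 0) = -4
∂y/∂b = 1
∂L/∂b = ∂L/∂y · ∂y/∂b = -4 × 1 = -4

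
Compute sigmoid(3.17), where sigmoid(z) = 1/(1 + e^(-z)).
0.9597

sigmoid(3.17) = 1/(1 + e^(-3.17)) = 1/(1 + 0.042) = 0.9597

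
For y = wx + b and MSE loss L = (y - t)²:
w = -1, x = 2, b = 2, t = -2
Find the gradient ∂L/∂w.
∂L/∂w = 8

y = wx + b = (-1)(2) + 2 = 0
∂L/∂y = 2(y - t) = 2(0 - -2) = 4
∂y/∂w = x = 2
∂L/∂w = ∂L/∂y · ∂y/∂w = 4 × 2 = 8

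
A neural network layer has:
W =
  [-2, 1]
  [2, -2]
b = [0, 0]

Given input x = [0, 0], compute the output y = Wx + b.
y = [0, 0]

Wx = [-2×0 + 1×0, 2×0 + -2×0]
   = [0, 0]
y = Wx + b = [0 + 0, 0 + 0] = [0, 0]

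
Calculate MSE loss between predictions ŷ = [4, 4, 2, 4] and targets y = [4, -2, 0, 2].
MSE = 11

MSE = (1/4)((4-4)² + (4--2)² + (2-0)² + (4-2)²) = (1/4)(0 + 36 + 4 + 4) = 11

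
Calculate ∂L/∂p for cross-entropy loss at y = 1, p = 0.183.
∂L/∂p = -5.464

∂L/∂p = -y/p + (1-y)/(1-p) = -1/0.183 + 0 = -5.464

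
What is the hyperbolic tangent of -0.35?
-0.3364

tanh(-0.35) = (e^(-0.35) - e^(0.35))/(e^(-0.35) + e^(0.35)) = -0.3364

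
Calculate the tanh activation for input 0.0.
0

tanh(0.0) = (e^(0.0) - e^(0.0))/(e^(0.0) + e^(0.0)) = 0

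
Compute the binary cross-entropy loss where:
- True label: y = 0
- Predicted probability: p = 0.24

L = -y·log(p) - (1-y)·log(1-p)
L = 0.2744

L = -0·log(0.24) - 1·log(0.76) = -log(0.76) = 0.2744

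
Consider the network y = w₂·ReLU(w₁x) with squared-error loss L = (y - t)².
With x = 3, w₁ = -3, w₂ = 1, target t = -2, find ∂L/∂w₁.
∂L/∂w₁ = 0

Forward pass:
z = w₁x = -3×3 = -9
h = ReLU(-9) = 0
y = w₂h = 1×0 = 0

Backward pass:
∂L/∂y = 2(y - t) = 2(0 - -2) = 4
∂y/∂h = w₂ = 1
∂h/∂z = 0 (ReLU derivative)
∂z/∂w₁ = x = 3

∂L/∂w₁ = 4 × 1 × 0 × 3 = 0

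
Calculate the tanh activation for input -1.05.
-0.7818

tanh(-1.05) = (e^(-1.05) - e^(1.05))/(e^(-1.05) + e^(1.05)) = -0.7818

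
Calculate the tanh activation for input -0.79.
-0.6584

tanh(-0.79) = (e^(-0.79) - e^(0.79))/(e^(-0.79) + e^(0.79)) = -0.6584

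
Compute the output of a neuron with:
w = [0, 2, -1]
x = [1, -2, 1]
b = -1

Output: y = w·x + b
y = -6

y = (0)(1) + (2)(-2) + (-1)(1) + -1 = -6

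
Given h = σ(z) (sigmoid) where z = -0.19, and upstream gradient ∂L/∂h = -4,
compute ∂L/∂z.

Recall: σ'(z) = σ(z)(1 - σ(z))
∂L/∂z = -0.991

σ(-0.19) = 0.4526
σ'(-0.19) = σ(-0.19)(1 - σ(-0.19)) = 0.4526 × 0.5474 = 0.2478
∂L/∂z = ∂L/∂h · σ'(z) = -4 × 0.2478 = -0.991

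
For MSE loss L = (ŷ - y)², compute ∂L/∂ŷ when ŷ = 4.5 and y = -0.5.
∂L/∂ŷ = 10.0

∂L/∂ŷ = 2(ŷ - y) = 2(4.5 - -0.5) = 2(5.0) = 10.0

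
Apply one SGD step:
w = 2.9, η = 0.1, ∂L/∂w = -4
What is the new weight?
w_new = 3.3

w_new = w - η·∂L/∂w = 2.9 - 0.1×(-4) = 2.9 - (-0.4) = 3.3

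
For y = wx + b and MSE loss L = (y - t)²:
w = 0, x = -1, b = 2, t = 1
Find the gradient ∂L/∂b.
∂L/∂b = 2

y = wx + b = (0)(-1) + 2 = 2
∂L/∂y = 2(y - t) = 2(2 - 1) = 2
∂y/∂b = 1
∂L/∂b = ∂L/∂y · ∂y/∂b = 2 × 1 = 2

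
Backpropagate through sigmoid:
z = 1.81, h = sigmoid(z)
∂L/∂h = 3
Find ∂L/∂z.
∂L/∂z = 0.3626

σ(1.81) = 0.8594
σ'(1.81) = σ(1.81)(1 - σ(1.81)) = 0.8594 × 0.1406 = 0.1209
∂L/∂z = ∂L/∂h · σ'(z) = 3 × 0.1209 = 0.3626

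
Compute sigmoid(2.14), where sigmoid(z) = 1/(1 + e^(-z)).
0.8947

sigmoid(2.14) = 1/(1 + e^(-2.14)) = 1/(1 + 0.1177) = 0.8947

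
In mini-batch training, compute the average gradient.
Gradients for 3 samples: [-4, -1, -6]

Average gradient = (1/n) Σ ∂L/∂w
Average gradient = -3.667

Average = (1/3)(-4 + -1 + -6) = -11/3 = -3.667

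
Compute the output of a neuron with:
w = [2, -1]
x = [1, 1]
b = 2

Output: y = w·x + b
y = 3

y = (2)(1) + (-1)(1) + 2 = 3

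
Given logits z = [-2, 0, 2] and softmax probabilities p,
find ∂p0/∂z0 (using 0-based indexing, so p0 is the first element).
∂p0/∂z0 = 0.01562

p = softmax(z) = [0.01588, 0.1173, 0.8668]
p0 = 0.01588

∂p0/∂z0 = p0(1 - p0) = 0.01588 × (1 - 0.01588) = 0.01562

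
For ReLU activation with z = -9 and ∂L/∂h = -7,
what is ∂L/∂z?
∂L/∂z = 0

h = ReLU(-9) = 0
Since z < 0: ∂h/∂z = 0
∂L/∂z = ∂L/∂h · ∂h/∂z = -7 × 0 = 0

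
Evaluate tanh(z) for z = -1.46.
-0.8977

tanh(-1.46) = (e^(-1.46) - e^(1.46))/(e^(-1.46) + e^(1.46)) = -0.8977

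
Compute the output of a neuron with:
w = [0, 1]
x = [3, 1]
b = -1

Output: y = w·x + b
y = 0

y = (0)(3) + (1)(1) + -1 = 0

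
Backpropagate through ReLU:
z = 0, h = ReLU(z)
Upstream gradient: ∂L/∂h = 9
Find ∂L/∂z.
∂L/∂z = 0

h = ReLU(0) = 0
At z = 0: ∂h/∂z = 0 (by convention)
∂L/∂z = ∂L/∂h · ∂h/∂z = 9 × 0 = 0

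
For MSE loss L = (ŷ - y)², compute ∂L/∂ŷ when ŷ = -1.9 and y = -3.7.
∂L/∂ŷ = 3.6

∂L/∂ŷ = 2(ŷ - y) = 2(-1.9 - -3.7) = 2(1.8) = 3.6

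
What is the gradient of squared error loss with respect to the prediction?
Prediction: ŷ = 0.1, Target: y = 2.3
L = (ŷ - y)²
∂L/∂ŷ = -4.4

∂L/∂ŷ = 2(ŷ - y) = 2(0.1 - 2.3) = 2(-2.2) = -4.4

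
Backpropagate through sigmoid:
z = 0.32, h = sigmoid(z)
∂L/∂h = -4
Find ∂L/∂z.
∂L/∂z = -0.9748

σ(0.32) = 0.5793
σ'(0.32) = σ(0.32)(1 - σ(0.32)) = 0.5793 × 0.4207 = 0.2437
∂L/∂z = ∂L/∂h · σ'(z) = -4 × 0.2437 = -0.9748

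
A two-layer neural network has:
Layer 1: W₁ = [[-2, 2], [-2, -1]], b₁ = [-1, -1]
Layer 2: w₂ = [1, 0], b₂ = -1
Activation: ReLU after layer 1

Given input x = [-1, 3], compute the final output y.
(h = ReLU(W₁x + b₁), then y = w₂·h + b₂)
y = 6

Layer 1 pre-activation: z₁ = [7, -2]
After ReLU: h = [7, 0]
Layer 2 output: y = 1×7 + 0×0 + -1 = 6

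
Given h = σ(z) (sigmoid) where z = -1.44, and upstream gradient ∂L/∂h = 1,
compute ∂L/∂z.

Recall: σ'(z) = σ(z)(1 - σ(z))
∂L/∂z = 0.1549

σ(-1.44) = 0.1915
σ'(-1.44) = σ(-1.44)(1 - σ(-1.44)) = 0.1915 × 0.8085 = 0.1549
∂L/∂z = ∂L/∂h · σ'(z) = 1 × 0.1549 = 0.1549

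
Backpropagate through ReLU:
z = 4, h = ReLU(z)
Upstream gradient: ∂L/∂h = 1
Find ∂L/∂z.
∂L/∂z = 1

h = ReLU(4) = 4
Since z > 0: ∂h/∂z = 1
∂L/∂z = ∂L/∂h · ∂h/∂z = 1 × 1 = 1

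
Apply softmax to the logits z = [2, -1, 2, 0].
p = [0.4576, 0.0228, 0.4576, 0.0619]

exp(z) = [7.389, 0.3679, 7.389, 1]
Sum = 16.15
p = [0.4576, 0.0228, 0.4576, 0.0619]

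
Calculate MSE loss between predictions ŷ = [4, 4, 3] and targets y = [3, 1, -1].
MSE = 8.667

MSE = (1/3)((4-3)² + (4-1)² + (3--1)²) = (1/3)(1 + 9 + 16) = 8.667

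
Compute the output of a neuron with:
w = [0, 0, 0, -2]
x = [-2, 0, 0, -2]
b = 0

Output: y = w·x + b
y = 4

y = (0)(-2) + (0)(0) + (0)(0) + (-2)(-2) + 0 = 4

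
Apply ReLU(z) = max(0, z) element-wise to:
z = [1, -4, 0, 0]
h = [1, 0, 0, 0]

ReLU applied element-wise: max(0,1)=1, max(0,-4)=0, max(0,0)=0, max(0,0)=0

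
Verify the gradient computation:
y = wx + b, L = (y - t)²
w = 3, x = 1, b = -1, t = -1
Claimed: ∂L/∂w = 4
Incorrect

y = (3)(1) + -1 = 2
∂L/∂y = 2(y - t) = 2(2 - -1) = 6
∂y/∂w = x = 1
∂L/∂w = 6 × 1 = 6

Claimed value: 4
Incorrect: The correct gradient is 6.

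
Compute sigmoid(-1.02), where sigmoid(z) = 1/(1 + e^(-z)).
0.265

sigmoid(-1.02) = 1/(1 + e^(1.02)) = 1/(1 + 2.773) = 0.265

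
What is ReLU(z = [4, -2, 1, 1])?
h = [4, 0, 1, 1]

ReLU applied element-wise: max(0,4)=4, max(0,-2)=0, max(0,1)=1, max(0,1)=1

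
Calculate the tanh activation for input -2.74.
-0.9917

tanh(-2.74) = (e^(-2.74) - e^(2.74))/(e^(-2.74) + e^(2.74)) = -0.9917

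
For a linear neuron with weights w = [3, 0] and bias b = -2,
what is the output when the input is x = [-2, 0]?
y = -8

y = (3)(-2) + (0)(0) + -2 = -8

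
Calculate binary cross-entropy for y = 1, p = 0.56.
L = 0.5798

L = -1·log(0.56) - 0·log(0.44) = -log(0.56) = 0.5798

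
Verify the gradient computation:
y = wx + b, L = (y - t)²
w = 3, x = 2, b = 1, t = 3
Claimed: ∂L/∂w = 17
Incorrect

y = (3)(2) + 1 = 7
∂L/∂y = 2(y - t) = 2(7 - 3) = 8
∂y/∂w = x = 2
∂L/∂w = 8 × 2 = 16

Claimed value: 17
Incorrect: The correct gradient is 16.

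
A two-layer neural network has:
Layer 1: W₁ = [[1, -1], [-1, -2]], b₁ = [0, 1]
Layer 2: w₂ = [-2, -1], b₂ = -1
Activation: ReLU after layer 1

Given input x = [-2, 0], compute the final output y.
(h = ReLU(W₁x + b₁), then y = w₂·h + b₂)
y = -4

Layer 1 pre-activation: z₁ = [-2, 3]
After ReLU: h = [0, 3]
Layer 2 output: y = -2×0 + -1×3 + -1 = -4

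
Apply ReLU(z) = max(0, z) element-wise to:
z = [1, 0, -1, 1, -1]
h = [1, 0, 0, 1, 0]

ReLU applied element-wise: max(0,1)=1, max(0,0)=0, max(0,-1)=0, max(0,1)=1, max(0,-1)=0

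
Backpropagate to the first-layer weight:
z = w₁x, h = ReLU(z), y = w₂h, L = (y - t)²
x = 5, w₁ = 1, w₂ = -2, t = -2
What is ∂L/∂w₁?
∂L/∂w₁ = 160

Forward pass:
z = w₁x = 1×5 = 5
h = ReLU(5) = 5
y = w₂h = -2×5 = -10

Backward pass:
∂L/∂y = 2(y - t) = 2(-10 - -2) = -16
∂y/∂h = w₂ = -2
∂h/∂z = 1 (ReLU derivative)
∂z/∂w₁ = x = 5

∂L/∂w₁ = -16 × -2 × 1 × 5 = 160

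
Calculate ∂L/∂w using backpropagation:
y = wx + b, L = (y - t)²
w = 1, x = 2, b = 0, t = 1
∂L/∂w = 4

y = wx + b = (1)(2) + 0 = 2
∂L/∂y = 2(y - t) = 2(2 - 1) = 2
∂y/∂w = x = 2
∂L/∂w = ∂L/∂y · ∂y/∂w = 2 × 2 = 4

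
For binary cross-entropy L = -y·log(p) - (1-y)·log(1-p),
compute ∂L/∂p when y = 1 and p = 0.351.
∂L/∂p = -2.849

∂L/∂p = -y/p + (1-y)/(1-p) = -1/0.351 + 0 = -2.849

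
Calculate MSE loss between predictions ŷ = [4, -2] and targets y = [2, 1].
MSE = 6.5

MSE = (1/2)((4-2)² + (-2-1)²) = (1/2)(4 + 9) = 6.5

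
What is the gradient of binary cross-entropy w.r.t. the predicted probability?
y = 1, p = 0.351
∂L/∂p = -2.849

∂L/∂p = -y/p + (1-y)/(1-p) = -1/0.351 + 0 = -2.849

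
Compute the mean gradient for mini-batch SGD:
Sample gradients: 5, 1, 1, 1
Average gradient = 2

Average = (1/4)(5 + 1 + 1 + 1) = 8/4 = 2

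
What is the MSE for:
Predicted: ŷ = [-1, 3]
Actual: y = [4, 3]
MSE = 12.5

MSE = (1/2)((-1-4)² + (3-3)²) = (1/2)(25 + 0) = 12.5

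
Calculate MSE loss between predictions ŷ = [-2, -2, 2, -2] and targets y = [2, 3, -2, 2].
MSE = 18.25

MSE = (1/4)((-2-2)² + (-2-3)² + (2--2)² + (-2-2)²) = (1/4)(16 + 25 + 16 + 16) = 18.25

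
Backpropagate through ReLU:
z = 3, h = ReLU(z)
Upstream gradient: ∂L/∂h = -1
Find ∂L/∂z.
∂L/∂z = -1

h = ReLU(3) = 3
Since z > 0: ∂h/∂z = 1
∂L/∂z = ∂L/∂h · ∂h/∂z = -1 × 1 = -1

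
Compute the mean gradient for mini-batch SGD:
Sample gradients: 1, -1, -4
Average gradient = -1.333

Average = (1/3)(1 + -1 + -4) = -4/3 = -1.333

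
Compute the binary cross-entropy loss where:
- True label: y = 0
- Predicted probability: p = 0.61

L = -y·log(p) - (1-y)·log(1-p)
L = 0.9416

L = -0·log(0.61) - 1·log(0.39) = -log(0.39) = 0.9416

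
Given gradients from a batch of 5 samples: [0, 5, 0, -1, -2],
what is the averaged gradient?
Average gradient = 0.4

Average = (1/5)(0 + 5 + 0 + -1 + -2) = 2/5 = 0.4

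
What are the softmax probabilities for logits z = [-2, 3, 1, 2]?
p = [0.0045, 0.6623, 0.0896, 0.2436]

exp(z) = [0.1353, 20.09, 2.718, 7.389]
Sum = 30.33
p = [0.0045, 0.6623, 0.0896, 0.2436]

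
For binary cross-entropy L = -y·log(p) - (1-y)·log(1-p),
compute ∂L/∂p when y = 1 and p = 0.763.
∂L/∂p = -1.311

∂L/∂p = -y/p + (1-y)/(1-p) = -1/0.763 + 0 = -1.311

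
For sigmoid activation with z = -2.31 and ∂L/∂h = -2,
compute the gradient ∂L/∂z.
∂L/∂z = -0.1643

σ(-2.31) = 0.0903
σ'(-2.31) = σ(-2.31)(1 - σ(-2.31)) = 0.0903 × 0.9097 = 0.08214
∂L/∂z = ∂L/∂h · σ'(z) = -2 × 0.08214 = -0.1643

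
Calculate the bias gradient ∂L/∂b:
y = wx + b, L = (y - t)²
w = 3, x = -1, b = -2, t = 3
∂L/∂b = -16

y = wx + b = (3)(-1) + -2 = -5
∂L/∂y = 2(y - t) = 2(-5 - 3) = -16
∂y/∂b = 1
∂L/∂b = ∂L/∂y · ∂y/∂b = -16 × 1 = -16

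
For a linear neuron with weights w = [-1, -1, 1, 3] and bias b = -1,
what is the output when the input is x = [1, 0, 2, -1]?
y = -3

y = (-1)(1) + (-1)(0) + (1)(2) + (3)(-1) + -1 = -3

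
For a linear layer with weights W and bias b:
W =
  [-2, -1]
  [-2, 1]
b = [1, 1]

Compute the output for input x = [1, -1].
y = [0, -2]

Wx = [-2×1 + -1×-1, -2×1 + 1×-1]
   = [-1, -3]
y = Wx + b = [-1 + 1, -3 + 1] = [0, -2]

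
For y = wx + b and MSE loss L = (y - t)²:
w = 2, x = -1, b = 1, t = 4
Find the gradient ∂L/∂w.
∂L/∂w = 10

y = wx + b = (2)(-1) + 1 = -1
∂L/∂y = 2(y - t) = 2(-1 - 4) = -10
∂y/∂w = x = -1
∂L/∂w = ∂L/∂y · ∂y/∂w = -10 × -1 = 10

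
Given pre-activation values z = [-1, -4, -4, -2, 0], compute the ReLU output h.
h = [0, 0, 0, 0, 0]

ReLU applied element-wise: max(0,-1)=0, max(0,-4)=0, max(0,-4)=0, max(0,-2)=0, max(0,0)=0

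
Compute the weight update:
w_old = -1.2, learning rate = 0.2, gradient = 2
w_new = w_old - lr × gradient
w_new = -1.6

w_new = w - η·∂L/∂w = -1.2 - 0.2×(2) = -1.2 - (0.4) = -1.6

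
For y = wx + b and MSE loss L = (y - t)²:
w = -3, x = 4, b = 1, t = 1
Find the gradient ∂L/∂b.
∂L/∂b = -24

y = wx + b = (-3)(4) + 1 = -11
∂L/∂y = 2(y - t) = 2(-11 - 1) = -24
∂y/∂b = 1
∂L/∂b = ∂L/∂y · ∂y/∂b = -24 × 1 = -24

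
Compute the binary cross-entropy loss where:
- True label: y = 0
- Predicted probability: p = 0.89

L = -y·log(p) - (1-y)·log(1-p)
L = 2.207

L = -0·log(0.89) - 1·log(0.11) = -log(0.11) = 2.207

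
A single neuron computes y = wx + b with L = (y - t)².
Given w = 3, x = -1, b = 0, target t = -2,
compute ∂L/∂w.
∂L/∂w = 2

y = wx + b = (3)(-1) + 0 = -3
∂L/∂y = 2(y - t) = 2(-3 - -2) = -2
∂y/∂w = x = -1
∂L/∂w = ∂L/∂y · ∂y/∂w = -2 × -1 = 2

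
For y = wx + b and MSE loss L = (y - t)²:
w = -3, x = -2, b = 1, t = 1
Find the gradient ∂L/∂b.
∂L/∂b = 12

y = wx + b = (-3)(-2) + 1 = 7
∂L/∂y = 2(y - t) = 2(7 - 1) = 12
∂y/∂b = 1
∂L/∂b = ∂L/∂y · ∂y/∂b = 12 × 1 = 12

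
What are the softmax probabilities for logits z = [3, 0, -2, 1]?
p = [0.839, 0.0418, 0.0057, 0.1135]

exp(z) = [20.09, 1, 0.1353, 2.718]
Sum = 23.94
p = [0.839, 0.0418, 0.0057, 0.1135]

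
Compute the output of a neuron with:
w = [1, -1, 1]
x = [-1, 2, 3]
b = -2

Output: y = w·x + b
y = -2

y = (1)(-1) + (-1)(2) + (1)(3) + -2 = -2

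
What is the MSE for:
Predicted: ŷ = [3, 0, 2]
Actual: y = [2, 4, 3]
MSE = 6

MSE = (1/3)((3-2)² + (0-4)² + (2-3)²) = (1/3)(1 + 16 + 1) = 6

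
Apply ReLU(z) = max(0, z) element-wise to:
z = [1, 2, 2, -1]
h = [1, 2, 2, 0]

ReLU applied element-wise: max(0,1)=1, max(0,2)=2, max(0,2)=2, max(0,-1)=0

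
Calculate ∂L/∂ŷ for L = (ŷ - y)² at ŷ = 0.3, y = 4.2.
∂L/∂ŷ = -7.8

∂L/∂ŷ = 2(ŷ - y) = 2(0.3 - 4.2) = 2(-3.9) = -7.8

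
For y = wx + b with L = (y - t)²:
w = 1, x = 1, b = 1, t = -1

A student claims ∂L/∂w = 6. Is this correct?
Correct

y = (1)(1) + 1 = 2
∂L/∂y = 2(y - t) = 2(2 - -1) = 6
∂y/∂w = x = 1
∂L/∂w = 6 × 1 = 6

Claimed value: 6
Correct: The correct gradient is 6.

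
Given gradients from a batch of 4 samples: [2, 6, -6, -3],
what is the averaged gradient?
Average gradient = -0.25

Average = (1/4)(2 + 6 + -6 + -3) = -1/4 = -0.25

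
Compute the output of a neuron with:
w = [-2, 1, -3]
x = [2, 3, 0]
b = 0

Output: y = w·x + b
y = -1

y = (-2)(2) + (1)(3) + (-3)(0) + 0 = -1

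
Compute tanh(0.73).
0.6231

tanh(0.73) = (e^(0.73) - e^(-0.73))/(e^(0.73) + e^(-0.73)) = 0.6231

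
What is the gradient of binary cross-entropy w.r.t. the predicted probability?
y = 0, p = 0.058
∂L/∂p = 1.062

∂L/∂p = -y/p + (1-y)/(1-p) = 0 + 1/0.942 = 1.062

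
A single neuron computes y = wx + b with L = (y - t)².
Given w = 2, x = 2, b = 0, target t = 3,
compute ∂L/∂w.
∂L/∂w = 4

y = wx + b = (2)(2) + 0 = 4
∂L/∂y = 2(y - t) = 2(4 - 3) = 2
∂y/∂w = x = 2
∂L/∂w = ∂L/∂y · ∂y/∂w = 2 × 2 = 4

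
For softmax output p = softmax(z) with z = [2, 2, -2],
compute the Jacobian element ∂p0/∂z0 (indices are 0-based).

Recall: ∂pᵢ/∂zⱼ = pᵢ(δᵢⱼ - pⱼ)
∂p0/∂z0 = 0.25

p = softmax(z) = [0.4955, 0.4955, 0.009075]
p0 = 0.4955

∂p0/∂z0 = p0(1 - p0) = 0.4955 × (1 - 0.4955) = 0.25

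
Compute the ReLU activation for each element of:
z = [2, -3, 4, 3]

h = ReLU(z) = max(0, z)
h = [2, 0, 4, 3]

ReLU applied element-wise: max(0,2)=2, max(0,-3)=0, max(0,4)=4, max(0,3)=3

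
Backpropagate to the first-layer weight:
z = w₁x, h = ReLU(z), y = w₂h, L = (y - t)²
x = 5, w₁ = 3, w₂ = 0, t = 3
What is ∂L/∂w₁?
∂L/∂w₁ = 0

Forward pass:
z = w₁x = 3×5 = 15
h = ReLU(15) = 15
y = w₂h = 0×15 = 0

Backward pass:
∂L/∂y = 2(y - t) = 2(0 - 3) = -6
∂y/∂h = w₂ = 0
∂h/∂z = 1 (ReLU derivative)
∂z/∂w₁ = x = 5

∂L/∂w₁ = -6 × 0 × 1 × 5 = 0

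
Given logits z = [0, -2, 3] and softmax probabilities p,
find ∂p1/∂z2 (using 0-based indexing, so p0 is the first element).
∂p1/∂z2 = -0.006036

p = softmax(z) = [0.04712, 0.006377, 0.9465]
p1 = 0.006377, p2 = 0.9465

∂p1/∂z2 = -p1 × p2 = -0.006377 × 0.9465 = -0.006036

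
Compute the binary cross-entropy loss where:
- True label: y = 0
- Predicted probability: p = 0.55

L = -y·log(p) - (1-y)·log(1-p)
L = 0.7985

L = -0·log(0.55) - 1·log(0.45) = -log(0.45) = 0.7985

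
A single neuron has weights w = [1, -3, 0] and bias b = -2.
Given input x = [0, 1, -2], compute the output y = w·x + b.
y = -5

y = (1)(0) + (-3)(1) + (0)(-2) + -2 = -5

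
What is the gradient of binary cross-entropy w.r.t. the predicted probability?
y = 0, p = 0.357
∂L/∂p = 1.555

∂L/∂p = -y/p + (1-y)/(1-p) = 0 + 1/0.643 = 1.555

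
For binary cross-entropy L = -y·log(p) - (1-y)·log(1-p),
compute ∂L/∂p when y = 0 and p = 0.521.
∂L/∂p = 2.088

∂L/∂p = -y/p + (1-y)/(1-p) = 0 + 1/0.479 = 2.088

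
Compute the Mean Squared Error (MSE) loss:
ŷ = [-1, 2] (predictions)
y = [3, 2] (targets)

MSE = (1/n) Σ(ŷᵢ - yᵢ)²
MSE = 8

MSE = (1/2)((-1-3)² + (2-2)²) = (1/2)(16 + 0) = 8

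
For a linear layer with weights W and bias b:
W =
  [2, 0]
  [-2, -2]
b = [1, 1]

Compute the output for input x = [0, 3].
y = [1, -5]

Wx = [2×0 + 0×3, -2×0 + -2×3]
   = [0, -6]
y = Wx + b = [0 + 1, -6 + 1] = [1, -5]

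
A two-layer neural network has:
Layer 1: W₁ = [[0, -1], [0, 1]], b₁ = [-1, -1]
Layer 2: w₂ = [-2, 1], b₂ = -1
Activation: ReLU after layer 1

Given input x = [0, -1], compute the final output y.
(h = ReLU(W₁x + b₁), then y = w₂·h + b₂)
y = -1

Layer 1 pre-activation: z₁ = [0, -2]
After ReLU: h = [0, 0]
Layer 2 output: y = -2×0 + 1×0 + -1 = -1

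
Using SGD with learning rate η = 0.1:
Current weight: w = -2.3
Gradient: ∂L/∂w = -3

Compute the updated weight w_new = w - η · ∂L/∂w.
w_new = -2

w_new = w - η·∂L/∂w = -2.3 - 0.1×(-3) = -2.3 - (-0.3) = -2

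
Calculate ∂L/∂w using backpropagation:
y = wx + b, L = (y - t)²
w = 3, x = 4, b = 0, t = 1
∂L/∂w = 88

y = wx + b = (3)(4) + 0 = 12
∂L/∂y = 2(y - t) = 2(12 - 1) = 22
∂y/∂w = x = 4
∂L/∂w = ∂L/∂y · ∂y/∂w = 22 × 4 = 88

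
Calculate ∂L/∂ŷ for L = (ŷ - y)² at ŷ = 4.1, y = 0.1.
∂L/∂ŷ = 8.0

∂L/∂ŷ = 2(ŷ - y) = 2(4.1 - 0.1) = 2(4.0) = 8.0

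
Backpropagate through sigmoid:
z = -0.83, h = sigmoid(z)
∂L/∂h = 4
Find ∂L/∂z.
∂L/∂z = 0.8458

σ(-0.83) = 0.3036
σ'(-0.83) = σ(-0.83)(1 - σ(-0.83)) = 0.3036 × 0.6964 = 0.2114
∂L/∂z = ∂L/∂h · σ'(z) = 4 × 0.2114 = 0.8458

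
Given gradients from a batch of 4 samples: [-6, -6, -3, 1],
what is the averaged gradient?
Average gradient = -3.5

Average = (1/4)(-6 + -6 + -3 + 1) = -14/4 = -3.5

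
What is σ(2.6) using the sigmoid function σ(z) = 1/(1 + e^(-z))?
0.9309

sigmoid(2.6) = 1/(1 + e^(-2.6)) = 1/(1 + 0.07427) = 0.9309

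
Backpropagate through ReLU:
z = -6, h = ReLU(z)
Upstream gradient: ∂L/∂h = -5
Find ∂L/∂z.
∂L/∂z = 0

h = ReLU(-6) = 0
Since z < 0: ∂h/∂z = 0
∂L/∂z = ∂L/∂h · ∂h/∂z = -5 × 0 = 0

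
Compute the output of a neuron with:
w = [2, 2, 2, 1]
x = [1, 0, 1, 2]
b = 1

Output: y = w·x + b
y = 7

y = (2)(1) + (2)(0) + (2)(1) + (1)(2) + 1 = 7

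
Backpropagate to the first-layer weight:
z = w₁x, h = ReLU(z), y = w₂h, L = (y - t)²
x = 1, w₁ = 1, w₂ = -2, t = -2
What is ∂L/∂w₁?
∂L/∂w₁ = 0

Forward pass:
z = w₁x = 1×1 = 1
h = ReLU(1) = 1
y = w₂h = -2×1 = -2

Backward pass:
∂L/∂y = 2(y - t) = 2(-2 - -2) = 0
∂y/∂h = w₂ = -2
∂h/∂z = 1 (ReLU derivative)
∂z/∂w₁ = x = 1

∂L/∂w₁ = 0 × -2 × 1 × 1 = 0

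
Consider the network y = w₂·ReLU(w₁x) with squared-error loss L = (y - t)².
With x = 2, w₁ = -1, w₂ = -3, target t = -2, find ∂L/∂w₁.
∂L/∂w₁ = 0

Forward pass:
z = w₁x = -1×2 = -2
h = ReLU(-2) = 0
y = w₂h = -3×0 = 0

Backward pass:
∂L/∂y = 2(y - t) = 2(0 - -2) = 4
∂y/∂h = w₂ = -3
∂h/∂z = 0 (ReLU derivative)
∂z/∂w₁ = x = 2

∂L/∂w₁ = 4 × -3 × 0 × 2 = 0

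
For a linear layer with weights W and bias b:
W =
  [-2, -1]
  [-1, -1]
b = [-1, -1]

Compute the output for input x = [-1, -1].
y = [2, 1]

Wx = [-2×-1 + -1×-1, -1×-1 + -1×-1]
   = [3, 2]
y = Wx + b = [3 + -1, 2 + -1] = [2, 1]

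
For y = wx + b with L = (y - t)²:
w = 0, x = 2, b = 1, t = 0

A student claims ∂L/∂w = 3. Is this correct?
Incorrect

y = (0)(2) + 1 = 1
∂L/∂y = 2(y - t) = 2(1 - 0) = 2
∂y/∂w = x = 2
∂L/∂w = 2 × 2 = 4

Claimed value: 3
Incorrect: The correct gradient is 4.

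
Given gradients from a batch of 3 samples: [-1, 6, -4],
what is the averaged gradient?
Average gradient = 0.3333

Average = (1/3)(-1 + 6 + -4) = 1/3 = 0.3333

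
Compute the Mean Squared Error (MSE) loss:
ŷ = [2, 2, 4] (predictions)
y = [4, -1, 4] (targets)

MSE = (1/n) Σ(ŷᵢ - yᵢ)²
MSE = 4.333

MSE = (1/3)((2-4)² + (2--1)² + (4-4)²) = (1/3)(4 + 9 + 0) = 4.333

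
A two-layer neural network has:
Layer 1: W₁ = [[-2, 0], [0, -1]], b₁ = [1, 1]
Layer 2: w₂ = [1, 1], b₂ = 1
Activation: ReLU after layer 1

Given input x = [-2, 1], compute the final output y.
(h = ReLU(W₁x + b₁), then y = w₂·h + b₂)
y = 6

Layer 1 pre-activation: z₁ = [5, 0]
After ReLU: h = [5, 0]
Layer 2 output: y = 1×5 + 1×0 + 1 = 6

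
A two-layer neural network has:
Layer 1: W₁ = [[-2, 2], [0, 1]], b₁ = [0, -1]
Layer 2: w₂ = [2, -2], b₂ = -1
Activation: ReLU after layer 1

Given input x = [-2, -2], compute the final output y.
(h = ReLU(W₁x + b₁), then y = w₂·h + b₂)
y = -1

Layer 1 pre-activation: z₁ = [0, -3]
After ReLU: h = [0, 0]
Layer 2 output: y = 2×0 + -2×0 + -1 = -1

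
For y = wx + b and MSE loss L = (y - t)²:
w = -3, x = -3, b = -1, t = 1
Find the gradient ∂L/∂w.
∂L/∂w = -42

y = wx + b = (-3)(-3) + -1 = 8
∂L/∂y = 2(y - t) = 2(8 - 1) = 14
∂y/∂w = x = -3
∂L/∂w = ∂L/∂y · ∂y/∂w = 14 × -3 = -42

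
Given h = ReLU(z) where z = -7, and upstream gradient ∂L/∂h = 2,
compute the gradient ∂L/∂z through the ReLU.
∂L/∂z = 0

h = ReLU(-7) = 0
Since z < 0: ∂h/∂z = 0
∂L/∂z = ∂L/∂h · ∂h/∂z = 2 × 0 = 0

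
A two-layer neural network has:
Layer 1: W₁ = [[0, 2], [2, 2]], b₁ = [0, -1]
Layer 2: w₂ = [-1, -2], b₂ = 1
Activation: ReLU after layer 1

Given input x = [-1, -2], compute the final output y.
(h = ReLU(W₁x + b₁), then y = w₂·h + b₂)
y = 1

Layer 1 pre-activation: z₁ = [-4, -7]
After ReLU: h = [0, 0]
Layer 2 output: y = -1×0 + -2×0 + 1 = 1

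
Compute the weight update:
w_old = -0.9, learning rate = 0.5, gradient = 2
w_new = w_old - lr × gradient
w_new = -1.9

w_new = w - η·∂L/∂w = -0.9 - 0.5×(2) = -0.9 - (1) = -1.9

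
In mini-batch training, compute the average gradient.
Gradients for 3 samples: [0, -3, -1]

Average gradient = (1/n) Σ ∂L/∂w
Average gradient = -1.333

Average = (1/3)(0 + -3 + -1) = -4/3 = -1.333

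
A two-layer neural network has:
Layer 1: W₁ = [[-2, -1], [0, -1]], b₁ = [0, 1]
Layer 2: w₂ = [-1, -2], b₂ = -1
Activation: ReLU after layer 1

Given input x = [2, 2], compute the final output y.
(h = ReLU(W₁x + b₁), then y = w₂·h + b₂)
y = -1

Layer 1 pre-activation: z₁ = [-6, -1]
After ReLU: h = [0, 0]
Layer 2 output: y = -1×0 + -2×0 + -1 = -1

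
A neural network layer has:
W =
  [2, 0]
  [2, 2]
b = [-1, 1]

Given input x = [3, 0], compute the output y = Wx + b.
y = [5, 7]

Wx = [2×3 + 0×0, 2×3 + 2×0]
   = [6, 6]
y = Wx + b = [6 + -1, 6 + 1] = [5, 7]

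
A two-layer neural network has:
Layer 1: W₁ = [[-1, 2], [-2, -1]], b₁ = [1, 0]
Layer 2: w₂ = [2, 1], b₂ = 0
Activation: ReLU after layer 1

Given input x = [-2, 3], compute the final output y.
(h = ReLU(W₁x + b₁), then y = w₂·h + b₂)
y = 19

Layer 1 pre-activation: z₁ = [9, 1]
After ReLU: h = [9, 1]
Layer 2 output: y = 2×9 + 1×1 + 0 = 19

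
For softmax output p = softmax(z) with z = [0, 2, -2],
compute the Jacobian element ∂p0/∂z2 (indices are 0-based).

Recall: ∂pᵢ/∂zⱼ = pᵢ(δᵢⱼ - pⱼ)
∂p0/∂z2 = -0.001862

p = softmax(z) = [0.1173, 0.8668, 0.01588]
p0 = 0.1173, p2 = 0.01588

∂p0/∂z2 = -p0 × p2 = -0.1173 × 0.01588 = -0.001862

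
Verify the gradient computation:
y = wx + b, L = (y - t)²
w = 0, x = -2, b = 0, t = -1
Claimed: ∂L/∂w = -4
Correct

y = (0)(-2) + 0 = 0
∂L/∂y = 2(y - t) = 2(0 - -1) = 2
∂y/∂w = x = -2
∂L/∂w = 2 × -2 = -4

Claimed value: -4
Correct: The correct gradient is -4.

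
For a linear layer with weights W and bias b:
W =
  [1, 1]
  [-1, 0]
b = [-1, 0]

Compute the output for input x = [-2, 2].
y = [-1, 2]

Wx = [1×-2 + 1×2, -1×-2 + 0×2]
   = [0, 2]
y = Wx + b = [0 + -1, 2 + 0] = [-1, 2]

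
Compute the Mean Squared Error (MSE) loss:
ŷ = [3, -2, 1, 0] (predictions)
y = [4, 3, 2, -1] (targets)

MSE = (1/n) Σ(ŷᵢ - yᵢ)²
MSE = 7

MSE = (1/4)((3-4)² + (-2-3)² + (1-2)² + (0--1)²) = (1/4)(1 + 25 + 1 + 1) = 7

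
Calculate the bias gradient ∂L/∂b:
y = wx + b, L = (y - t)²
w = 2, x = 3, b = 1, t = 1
∂L/∂b = 12

y = wx + b = (2)(3) + 1 = 7
∂L/∂y = 2(y - t) = 2(7 - 1) = 12
∂y/∂b = 1
∂L/∂b = ∂L/∂y · ∂y/∂b = 12 × 1 = 12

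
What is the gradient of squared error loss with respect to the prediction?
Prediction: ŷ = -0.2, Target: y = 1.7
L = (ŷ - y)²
∂L/∂ŷ = -3.8

∂L/∂ŷ = 2(ŷ - y) = 2(-0.2 - 1.7) = 2(-1.9) = -3.8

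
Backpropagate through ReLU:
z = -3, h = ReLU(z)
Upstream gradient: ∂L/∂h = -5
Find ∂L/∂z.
∂L/∂z = 0

h = ReLU(-3) = 0
Since z < 0: ∂h/∂z = 0
∂L/∂z = ∂L/∂h · ∂h/∂z = -5 × 0 = 0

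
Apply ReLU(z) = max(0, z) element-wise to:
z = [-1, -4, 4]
h = [0, 0, 4]

ReLU applied element-wise: max(0,-1)=0, max(0,-4)=0, max(0,4)=4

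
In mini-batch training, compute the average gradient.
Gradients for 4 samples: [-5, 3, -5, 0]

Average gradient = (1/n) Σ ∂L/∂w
Average gradient = -1.75

Average = (1/4)(-5 + 3 + -5 + 0) = -7/4 = -1.75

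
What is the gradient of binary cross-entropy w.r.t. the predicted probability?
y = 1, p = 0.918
∂L/∂p = -1.089

∂L/∂p = -y/p + (1-y)/(1-p) = -1/0.918 + 0 = -1.089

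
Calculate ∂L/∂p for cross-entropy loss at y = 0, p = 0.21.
∂L/∂p = 1.266

∂L/∂p = -y/p + (1-y)/(1-p) = 0 + 1/0.79 = 1.266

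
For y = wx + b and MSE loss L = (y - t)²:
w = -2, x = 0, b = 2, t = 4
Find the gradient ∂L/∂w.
∂L/∂w = 0

y = wx + b = (-2)(0) + 2 = 2
∂L/∂y = 2(y - t) = 2(2 - 4) = -4
∂y/∂w = x = 0
∂L/∂w = ∂L/∂y · ∂y/∂w = -4 × 0 = 0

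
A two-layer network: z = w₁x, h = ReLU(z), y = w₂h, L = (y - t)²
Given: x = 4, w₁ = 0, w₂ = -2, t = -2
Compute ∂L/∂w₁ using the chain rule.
∂L/∂w₁ = 0

Forward pass:
z = w₁x = 0×4 = 0
h = ReLU(0) = 0
y = w₂h = -2×0 = 0

Backward pass:
∂L/∂y = 2(y - t) = 2(0 - -2) = 4
∂y/∂h = w₂ = -2
∂h/∂z = 0 (ReLU derivative)
∂z/∂w₁ = x = 4

∂L/∂w₁ = 4 × -2 × 0 × 4 = 0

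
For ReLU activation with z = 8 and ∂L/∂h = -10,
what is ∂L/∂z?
∂L/∂z = -10

h = ReLU(8) = 8
Since z > 0: ∂h/∂z = 1
∂L/∂z = ∂L/∂h · ∂h/∂z = -10 × 1 = -10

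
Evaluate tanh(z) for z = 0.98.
0.7531

tanh(0.98) = (e^(0.98) - e^(-0.98))/(e^(0.98) + e^(-0.98)) = 0.7531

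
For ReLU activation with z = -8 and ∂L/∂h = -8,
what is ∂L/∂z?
∂L/∂z = 0

h = ReLU(-8) = 0
Since z < 0: ∂h/∂z = 0
∂L/∂z = ∂L/∂h · ∂h/∂z = -8 × 0 = 0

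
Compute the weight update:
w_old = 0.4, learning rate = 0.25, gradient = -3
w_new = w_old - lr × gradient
w_new = 1.15

w_new = w - η·∂L/∂w = 0.4 - 0.25×(-3) = 0.4 - (-0.75) = 1.15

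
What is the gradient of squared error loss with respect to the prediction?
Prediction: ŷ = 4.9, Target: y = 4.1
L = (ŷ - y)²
∂L/∂ŷ = 1.6

∂L/∂ŷ = 2(ŷ - y) = 2(4.9 - 4.1) = 2(0.8) = 1.6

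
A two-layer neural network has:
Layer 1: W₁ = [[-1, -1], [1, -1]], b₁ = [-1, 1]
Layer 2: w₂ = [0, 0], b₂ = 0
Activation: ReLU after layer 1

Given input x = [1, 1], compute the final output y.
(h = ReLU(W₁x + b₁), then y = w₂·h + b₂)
y = 0

Layer 1 pre-activation: z₁ = [-3, 1]
After ReLU: h = [0, 1]
Layer 2 output: y = 0×0 + 0×1 + 0 = 0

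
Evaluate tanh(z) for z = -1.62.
-0.9246

tanh(-1.62) = (e^(-1.62) - e^(1.62))/(e^(-1.62) + e^(1.62)) = -0.9246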